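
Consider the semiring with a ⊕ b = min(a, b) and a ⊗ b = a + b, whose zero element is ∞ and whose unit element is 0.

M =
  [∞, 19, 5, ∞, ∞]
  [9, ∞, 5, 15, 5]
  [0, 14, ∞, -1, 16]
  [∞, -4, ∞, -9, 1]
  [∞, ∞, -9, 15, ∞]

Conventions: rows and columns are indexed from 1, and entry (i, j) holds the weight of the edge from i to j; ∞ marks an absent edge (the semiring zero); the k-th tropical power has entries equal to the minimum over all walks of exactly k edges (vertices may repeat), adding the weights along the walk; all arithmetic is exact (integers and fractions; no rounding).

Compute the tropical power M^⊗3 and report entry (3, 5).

M^⊗2:
  [5, 19, 24, 4, 21]
  [5, 11, -4, 4, 16]
  [23, -5, 5, -10, 0]
  [5, -13, -8, -18, -8]
  [-9, 5, ∞, -10, 7]
M^⊗3:
  [24, 0, 10, -5, 5]
  [-4, 0, 7, -5, 5]
  [4, -14, -9, -19, -9]
  [-8, -22, -17, -27, -17]
  [14, -14, -4, -19, -9]
Key observation: the optimum is the walk 3->4->4->5, with weight (-1) + (-9) + 1 = -9.
Optimal value attained by: walk 3->4->4->5.
Answer: (M^⊗3)[3][5] = -9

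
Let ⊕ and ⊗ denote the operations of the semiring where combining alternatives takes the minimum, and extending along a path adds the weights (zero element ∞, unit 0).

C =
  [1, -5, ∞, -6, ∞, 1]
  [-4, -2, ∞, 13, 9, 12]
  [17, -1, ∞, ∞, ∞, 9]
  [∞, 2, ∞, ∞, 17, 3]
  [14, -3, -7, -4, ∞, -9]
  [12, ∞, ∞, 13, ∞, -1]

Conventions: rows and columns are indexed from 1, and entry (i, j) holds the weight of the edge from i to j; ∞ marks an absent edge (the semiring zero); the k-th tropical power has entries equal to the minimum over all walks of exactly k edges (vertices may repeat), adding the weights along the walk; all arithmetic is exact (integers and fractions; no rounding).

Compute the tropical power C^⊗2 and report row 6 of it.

C^⊗2:
  [-9, -7, ∞, -5, 4, -3]
  [-6, -9, 2, -10, 7, -3]
  [-5, -3, ∞, 11, 8, 8]
  [-2, 0, 10, 13, 11, 2]
  [-7, -8, ∞, 4, 6, -10]
  [11, 7, ∞, 6, 30, -2]
Answer: row 6 of C^⊗2 = [11, 7, ∞, 6, 30, -2]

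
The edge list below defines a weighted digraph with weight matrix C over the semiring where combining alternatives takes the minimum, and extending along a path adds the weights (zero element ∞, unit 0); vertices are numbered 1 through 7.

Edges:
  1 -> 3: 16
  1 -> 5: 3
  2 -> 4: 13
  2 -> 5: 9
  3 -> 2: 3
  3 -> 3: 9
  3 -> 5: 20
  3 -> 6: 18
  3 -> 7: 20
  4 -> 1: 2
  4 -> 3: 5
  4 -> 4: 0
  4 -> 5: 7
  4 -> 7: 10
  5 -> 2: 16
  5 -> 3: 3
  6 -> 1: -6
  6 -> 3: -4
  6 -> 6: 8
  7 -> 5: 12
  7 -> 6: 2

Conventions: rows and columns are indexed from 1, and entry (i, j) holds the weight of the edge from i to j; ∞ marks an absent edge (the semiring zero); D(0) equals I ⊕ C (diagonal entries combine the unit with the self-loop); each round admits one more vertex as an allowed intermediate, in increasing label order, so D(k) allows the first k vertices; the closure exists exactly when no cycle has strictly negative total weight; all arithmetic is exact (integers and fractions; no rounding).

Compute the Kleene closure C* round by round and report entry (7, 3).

D(0):
  [0, ∞, 16, ∞, 3, ∞, ∞]
  [∞, 0, ∞, 13, 9, ∞, ∞]
  [∞, 3, 0, ∞, 20, 18, 20]
  [2, ∞, 5, 0, 7, ∞, 10]
  [∞, 16, 3, ∞, 0, ∞, ∞]
  [-6, ∞, -4, ∞, ∞, 0, ∞]
  [∞, ∞, ∞, ∞, 12, 2, 0]
D(1):
  [0, ∞, 16, ∞, 3, ∞, ∞]
  [∞, 0, ∞, 13, 9, ∞, ∞]
  [∞, 3, 0, ∞, 20, 18, 20]
  [2, ∞, 5, 0, 5, ∞, 10]
  [∞, 16, 3, ∞, 0, ∞, ∞]
  [-6, ∞, -4, ∞, -3, 0, ∞]
  [∞, ∞, ∞, ∞, 12, 2, 0]
D(2):
  [0, ∞, 16, ∞, 3, ∞, ∞]
  [∞, 0, ∞, 13, 9, ∞, ∞]
  [∞, 3, 0, 16, 12, 18, 20]
  [2, ∞, 5, 0, 5, ∞, 10]
  [∞, 16, 3, 29, 0, ∞, ∞]
  [-6, ∞, -4, ∞, -3, 0, ∞]
  [∞, ∞, ∞, ∞, 12, 2, 0]
D(3):
  [0, 19, 16, 32, 3, 34, 36]
  [∞, 0, ∞, 13, 9, ∞, ∞]
  [∞, 3, 0, 16, 12, 18, 20]
  [2, 8, 5, 0, 5, 23, 10]
  [∞, 6, 3, 19, 0, 21, 23]
  [-6, -1, -4, 12, -3, 0, 16]
  [∞, ∞, ∞, ∞, 12, 2, 0]
D(4):
  [0, 19, 16, 32, 3, 34, 36]
  [15, 0, 18, 13, 9, 36, 23]
  [18, 3, 0, 16, 12, 18, 20]
  [2, 8, 5, 0, 5, 23, 10]
  [21, 6, 3, 19, 0, 21, 23]
  [-6, -1, -4, 12, -3, 0, 16]
  [∞, ∞, ∞, ∞, 12, 2, 0]
D(5):
  [0, 9, 6, 22, 3, 24, 26]
  [15, 0, 12, 13, 9, 30, 23]
  [18, 3, 0, 16, 12, 18, 20]
  [2, 8, 5, 0, 5, 23, 10]
  [21, 6, 3, 19, 0, 21, 23]
  [-6, -1, -4, 12, -3, 0, 16]
  [33, 18, 15, 31, 12, 2, 0]
D(6):
  [0, 9, 6, 22, 3, 24, 26]
  [15, 0, 12, 13, 9, 30, 23]
  [12, 3, 0, 16, 12, 18, 20]
  [2, 8, 5, 0, 5, 23, 10]
  [15, 6, 3, 19, 0, 21, 23]
  [-6, -1, -4, 12, -3, 0, 16]
  [-4, 1, -2, 14, -1, 2, 0]
D(7):
  [0, 9, 6, 22, 3, 24, 26]
  [15, 0, 12, 13, 9, 25, 23]
  [12, 3, 0, 16, 12, 18, 20]
  [2, 8, 5, 0, 5, 12, 10]
  [15, 6, 3, 19, 0, 21, 23]
  [-6, -1, -4, 12, -3, 0, 16]
  [-4, 1, -2, 14, -1, 2, 0]
Answer: C*[7][3] = -2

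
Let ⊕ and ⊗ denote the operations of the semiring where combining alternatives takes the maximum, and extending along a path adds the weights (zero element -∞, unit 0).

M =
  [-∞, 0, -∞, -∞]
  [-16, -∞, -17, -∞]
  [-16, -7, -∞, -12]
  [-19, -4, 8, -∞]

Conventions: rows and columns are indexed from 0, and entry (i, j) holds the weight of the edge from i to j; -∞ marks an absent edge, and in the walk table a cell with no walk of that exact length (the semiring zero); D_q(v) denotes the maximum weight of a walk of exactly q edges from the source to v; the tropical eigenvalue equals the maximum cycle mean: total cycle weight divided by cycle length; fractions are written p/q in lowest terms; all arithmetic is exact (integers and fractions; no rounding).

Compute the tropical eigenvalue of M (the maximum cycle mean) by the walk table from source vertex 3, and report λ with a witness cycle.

q=0: [-∞, -∞, -∞, 0]
q=1: [-19, -4, 8, -∞]
q=2: [-8, 1, -21, -4]
q=3: [-15, -8, 4, -33]
q=4: [-12, -3, -25, -8]
Optimal cycle mean attained by: cycle 2->3->2, total (-12) + 8, length 2.
Answer: λ = -2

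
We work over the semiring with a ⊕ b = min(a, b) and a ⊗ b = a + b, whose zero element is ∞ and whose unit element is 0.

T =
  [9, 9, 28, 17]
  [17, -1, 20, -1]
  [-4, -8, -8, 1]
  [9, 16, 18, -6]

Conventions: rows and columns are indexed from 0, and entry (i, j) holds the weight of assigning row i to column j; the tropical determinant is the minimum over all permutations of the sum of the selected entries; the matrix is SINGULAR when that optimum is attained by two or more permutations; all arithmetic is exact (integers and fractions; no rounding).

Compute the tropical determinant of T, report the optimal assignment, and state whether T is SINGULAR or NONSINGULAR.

σ = (0, 1, 2, 3): 9 + (-1) + (-8) + (-6) = -6
σ = (0, 1, 3, 2): 9 + (-1) + 1 + 18 = 27
σ = (0, 2, 1, 3): 9 + 20 + (-8) + (-6) = 15
σ = (0, 2, 3, 1): 9 + 20 + 1 + 16 = 46
σ = (0, 3, 1, 2): 9 + (-1) + (-8) + 18 = 18
σ = (0, 3, 2, 1): 9 + (-1) + (-8) + 16 = 16
σ = (1, 0, 2, 3): 9 + 17 + (-8) + (-6) = 12
σ = (1, 0, 3, 2): 9 + 17 + 1 + 18 = 45
σ = (1, 2, 0, 3): 9 + 20 + (-4) + (-6) = 19
σ = (1, 2, 3, 0): 9 + 20 + 1 + 9 = 39
σ = (1, 3, 0, 2): 9 + (-1) + (-4) + 18 = 22
σ = (1, 3, 2, 0): 9 + (-1) + (-8) + 9 = 9
σ = (2, 0, 1, 3): 28 + 17 + (-8) + (-6) = 31
σ = (2, 0, 3, 1): 28 + 17 + 1 + 16 = 62
σ = (2, 1, 0, 3): 28 + (-1) + (-4) + (-6) = 17
σ = (2, 1, 3, 0): 28 + (-1) + 1 + 9 = 37
σ = (2, 3, 0, 1): 28 + (-1) + (-4) + 16 = 39
σ = (2, 3, 1, 0): 28 + (-1) + (-8) + 9 = 28
σ = (3, 0, 1, 2): 17 + 17 + (-8) + 18 = 44
σ = (3, 0, 2, 1): 17 + 17 + (-8) + 16 = 42
σ = (3, 1, 0, 2): 17 + (-1) + (-4) + 18 = 30
σ = (3, 1, 2, 0): 17 + (-1) + (-8) + 9 = 17
σ = (3, 2, 0, 1): 17 + 20 + (-4) + 16 = 49
σ = (3, 2, 1, 0): 17 + 20 + (-8) + 9 = 38
Optimal value attained by: σ = (0, 1, 2, 3).
Answer: det⊕(T) = -6; verdict: NONSINGULAR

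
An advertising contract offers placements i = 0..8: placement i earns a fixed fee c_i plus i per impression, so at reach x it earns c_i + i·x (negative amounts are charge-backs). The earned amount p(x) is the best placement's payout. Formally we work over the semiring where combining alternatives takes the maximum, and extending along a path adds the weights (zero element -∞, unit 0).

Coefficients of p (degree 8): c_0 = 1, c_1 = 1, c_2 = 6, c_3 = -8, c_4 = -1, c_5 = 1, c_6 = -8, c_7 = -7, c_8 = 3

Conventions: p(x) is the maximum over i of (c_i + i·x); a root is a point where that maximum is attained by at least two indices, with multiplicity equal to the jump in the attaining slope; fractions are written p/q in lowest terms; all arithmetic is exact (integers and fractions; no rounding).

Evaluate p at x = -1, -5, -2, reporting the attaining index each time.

p(-1) = max(1+0·(-1)=1, 1+1·(-1)=0, 6+2·(-1)=4, -8+3·(-1)=-11, -1+4·(-1)=-5, 1+5·(-1)=-4, -8+6·(-1)=-14, -7+7·(-1)=-14, 3+8·(-1)=-5) = 4 (attained by i=2)
p(-5) = max(1+0·(-5)=1, 1+1·(-5)=-4, 6+2·(-5)=-4, -8+3·(-5)=-23, -1+4·(-5)=-21, 1+5·(-5)=-24, -8+6·(-5)=-38, -7+7·(-5)=-42, 3+8·(-5)=-37) = 1 (attained by i=0)
p(-2) = max(1+0·(-2)=1, 1+1·(-2)=-1, 6+2·(-2)=2, -8+3·(-2)=-14, -1+4·(-2)=-9, 1+5·(-2)=-9, -8+6·(-2)=-20, -7+7·(-2)=-21, 3+8·(-2)=-13) = 2 (attained by i=2)
Answer: p(-1) = 4; p(-5) = 1; p(-2) = 2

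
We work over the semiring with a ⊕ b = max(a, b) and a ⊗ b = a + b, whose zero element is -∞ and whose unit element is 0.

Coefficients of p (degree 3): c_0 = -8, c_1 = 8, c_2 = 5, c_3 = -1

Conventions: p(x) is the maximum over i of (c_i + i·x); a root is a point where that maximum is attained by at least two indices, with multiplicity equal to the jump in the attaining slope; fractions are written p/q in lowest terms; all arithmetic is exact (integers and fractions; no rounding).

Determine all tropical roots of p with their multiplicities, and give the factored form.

hull edge (i=0, c=-8) to (i=1, c=8): slope 16, span 1
hull edge (i=1, c=8) to (i=2, c=5): slope -3, span 1
hull edge (i=2, c=5) to (i=3, c=-1): slope -6, span 1
Factored form: p(x) = -1 ⊗ (x ⊕ (-16)) ⊗ (x ⊕ 3) ⊗ (x ⊕ 6)
Answer: roots = -16 (mult 1), 3 (mult 1), 6 (mult 1)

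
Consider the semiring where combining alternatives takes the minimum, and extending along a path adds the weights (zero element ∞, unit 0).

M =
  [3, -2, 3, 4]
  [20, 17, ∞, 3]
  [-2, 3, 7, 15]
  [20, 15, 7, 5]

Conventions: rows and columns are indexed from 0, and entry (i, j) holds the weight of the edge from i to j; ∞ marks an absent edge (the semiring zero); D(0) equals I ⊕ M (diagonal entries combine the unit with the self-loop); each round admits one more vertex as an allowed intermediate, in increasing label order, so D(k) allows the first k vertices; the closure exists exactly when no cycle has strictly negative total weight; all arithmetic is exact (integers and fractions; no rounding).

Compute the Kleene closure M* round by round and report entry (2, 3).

D(0):
  [0, -2, 3, 4]
  [20, 0, ∞, 3]
  [-2, 3, 0, 15]
  [20, 15, 7, 0]
D(1):
  [0, -2, 3, 4]
  [20, 0, 23, 3]
  [-2, -4, 0, 2]
  [20, 15, 7, 0]
D(2):
  [0, -2, 3, 1]
  [20, 0, 23, 3]
  [-2, -4, 0, -1]
  [20, 15, 7, 0]
D(3):
  [0, -2, 3, 1]
  [20, 0, 23, 3]
  [-2, -4, 0, -1]
  [5, 3, 7, 0]
D(4):
  [0, -2, 3, 1]
  [8, 0, 10, 3]
  [-2, -4, 0, -1]
  [5, 3, 7, 0]
Answer: M*[2][3] = -1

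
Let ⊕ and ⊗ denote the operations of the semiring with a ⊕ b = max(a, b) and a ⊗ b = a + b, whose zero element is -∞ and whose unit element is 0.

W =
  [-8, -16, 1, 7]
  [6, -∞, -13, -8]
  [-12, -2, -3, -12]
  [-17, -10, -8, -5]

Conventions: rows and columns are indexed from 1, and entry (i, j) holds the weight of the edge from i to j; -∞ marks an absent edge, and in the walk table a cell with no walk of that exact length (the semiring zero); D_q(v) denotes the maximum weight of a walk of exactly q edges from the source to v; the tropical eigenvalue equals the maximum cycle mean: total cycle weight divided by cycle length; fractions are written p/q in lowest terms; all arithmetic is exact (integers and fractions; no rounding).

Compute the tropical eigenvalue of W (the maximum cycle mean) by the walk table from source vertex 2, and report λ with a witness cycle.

q=0: [-∞, 0, -∞, -∞]
q=1: [6, -∞, -13, -8]
q=2: [-2, -10, 7, 13]
q=3: [-4, 5, 5, 8]
q=4: [11, 3, 2, 3]
Optimal cycle mean attained by: cycle 1->3->2->1, total 1 + (-2) + 6, length 3.
Answer: λ = 5/3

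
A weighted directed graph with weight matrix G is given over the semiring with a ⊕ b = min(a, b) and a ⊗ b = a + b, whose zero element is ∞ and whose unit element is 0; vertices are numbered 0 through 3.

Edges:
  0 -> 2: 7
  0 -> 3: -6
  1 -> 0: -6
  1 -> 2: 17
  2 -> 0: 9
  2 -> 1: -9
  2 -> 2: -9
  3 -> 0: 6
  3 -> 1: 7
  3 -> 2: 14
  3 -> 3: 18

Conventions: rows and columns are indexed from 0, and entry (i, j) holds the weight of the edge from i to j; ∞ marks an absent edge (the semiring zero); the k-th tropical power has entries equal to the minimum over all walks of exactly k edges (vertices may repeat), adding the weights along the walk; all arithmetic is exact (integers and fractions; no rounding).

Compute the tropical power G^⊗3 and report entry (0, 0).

G^⊗2:
  [0, -2, -2, 12]
  [26, 8, 1, -12]
  [-15, -18, -18, 3]
  [1, 5, 5, 0]
G^⊗3:
  [-8, -11, -11, -6]
  [-6, -8, -8, 6]
  [-24, -27, -27, -21]
  [-1, -4, -4, -5]
Key observation: the optimum is the walk 0->2->1->0, with weight 7 + (-9) + (-6) = -8.
Optimal value attained by: walk 0->2->1->0.
Answer: (G^⊗3)[0][0] = -8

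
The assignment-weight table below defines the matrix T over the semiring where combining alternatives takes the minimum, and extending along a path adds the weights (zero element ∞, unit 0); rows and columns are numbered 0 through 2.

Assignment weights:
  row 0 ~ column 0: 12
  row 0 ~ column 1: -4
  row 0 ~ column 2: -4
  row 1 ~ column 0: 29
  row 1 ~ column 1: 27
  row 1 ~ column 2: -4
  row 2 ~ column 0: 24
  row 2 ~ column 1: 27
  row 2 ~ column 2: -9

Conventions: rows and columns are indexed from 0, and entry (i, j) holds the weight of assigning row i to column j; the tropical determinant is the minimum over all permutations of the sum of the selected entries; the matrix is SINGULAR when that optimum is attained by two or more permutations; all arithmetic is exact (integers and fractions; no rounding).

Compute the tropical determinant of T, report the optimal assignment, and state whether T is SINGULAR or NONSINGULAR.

σ = (0, 1, 2): 12 + 27 + (-9) = 30
σ = (0, 2, 1): 12 + (-4) + 27 = 35
σ = (1, 0, 2): (-4) + 29 + (-9) = 16
σ = (1, 2, 0): (-4) + (-4) + 24 = 16
σ = (2, 0, 1): (-4) + 29 + 27 = 52
σ = (2, 1, 0): (-4) + 27 + 24 = 47
Optimal value attained by: σ = (1, 0, 2).
Answer: det⊕(T) = 16; verdict: SINGULAR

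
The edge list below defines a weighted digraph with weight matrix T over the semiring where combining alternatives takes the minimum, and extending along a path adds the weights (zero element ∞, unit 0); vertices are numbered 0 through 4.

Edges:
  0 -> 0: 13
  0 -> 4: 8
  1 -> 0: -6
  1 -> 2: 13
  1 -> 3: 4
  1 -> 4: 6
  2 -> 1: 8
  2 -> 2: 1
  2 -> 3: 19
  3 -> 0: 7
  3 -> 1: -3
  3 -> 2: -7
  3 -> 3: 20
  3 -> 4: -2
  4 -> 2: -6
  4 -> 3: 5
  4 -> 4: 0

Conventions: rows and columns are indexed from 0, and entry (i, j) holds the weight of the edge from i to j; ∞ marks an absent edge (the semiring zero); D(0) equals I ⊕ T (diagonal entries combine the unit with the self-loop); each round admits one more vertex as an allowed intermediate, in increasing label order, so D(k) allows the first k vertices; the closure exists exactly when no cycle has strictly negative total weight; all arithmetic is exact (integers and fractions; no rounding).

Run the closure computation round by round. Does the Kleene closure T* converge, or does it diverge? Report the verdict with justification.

D(0):
  [0, ∞, ∞, ∞, 8]
  [-6, 0, 13, 4, 6]
  [∞, 8, 0, 19, ∞]
  [7, -3, -7, 0, -2]
  [∞, ∞, -6, 5, 0]
D(1):
  [0, ∞, ∞, ∞, 8]
  [-6, 0, 13, 4, 2]
  [∞, 8, 0, 19, ∞]
  [7, -3, -7, 0, -2]
  [∞, ∞, -6, 5, 0]
D(2):
  [0, ∞, ∞, ∞, 8]
  [-6, 0, 13, 4, 2]
  [2, 8, 0, 12, 10]
  [-9, -3, -7, 0, -2]
  [∞, ∞, -6, 5, 0]
D(3):
  [0, ∞, ∞, ∞, 8]
  [-6, 0, 13, 4, 2]
  [2, 8, 0, 12, 10]
  [-9, -3, -7, 0, -2]
  [-4, 2, -6, 5, 0]
D(4):
  [0, ∞, ∞, ∞, 8]
  [-6, 0, -3, 4, 2]
  [2, 8, 0, 12, 10]
  [-9, -3, -7, 0, -2]
  [-4, 2, -6, 5, 0]
D(5):
  [0, 10, 2, 13, 8]
  [-6, 0, -4, 4, 2]
  [2, 8, 0, 12, 10]
  [-9, -3, -8, 0, -2]
  [-4, 2, -6, 5, 0]
Key observation: every diagonal entry stays at the unit through all rounds, so no improving cycle exists.
Answer: CONVERGES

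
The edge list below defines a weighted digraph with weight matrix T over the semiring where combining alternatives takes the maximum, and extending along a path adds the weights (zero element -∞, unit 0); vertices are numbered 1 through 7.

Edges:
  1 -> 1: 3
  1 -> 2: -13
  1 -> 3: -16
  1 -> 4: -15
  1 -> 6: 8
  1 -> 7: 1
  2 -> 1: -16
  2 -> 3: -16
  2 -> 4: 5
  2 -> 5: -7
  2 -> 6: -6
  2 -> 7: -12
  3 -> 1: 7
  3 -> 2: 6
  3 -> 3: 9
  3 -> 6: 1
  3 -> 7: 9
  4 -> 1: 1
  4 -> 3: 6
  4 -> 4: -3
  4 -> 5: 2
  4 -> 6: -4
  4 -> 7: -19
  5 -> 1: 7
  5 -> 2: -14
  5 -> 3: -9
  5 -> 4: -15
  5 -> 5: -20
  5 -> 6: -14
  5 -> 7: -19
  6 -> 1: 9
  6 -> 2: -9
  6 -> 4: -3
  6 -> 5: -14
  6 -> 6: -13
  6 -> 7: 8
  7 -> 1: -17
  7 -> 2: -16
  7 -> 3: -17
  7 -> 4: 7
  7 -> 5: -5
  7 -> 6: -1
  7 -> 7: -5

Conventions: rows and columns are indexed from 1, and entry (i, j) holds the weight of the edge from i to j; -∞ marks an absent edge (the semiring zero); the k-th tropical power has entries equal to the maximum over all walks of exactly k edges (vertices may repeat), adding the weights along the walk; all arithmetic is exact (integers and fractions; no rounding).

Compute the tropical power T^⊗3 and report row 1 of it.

T^⊗2:
  [17, -1, -7, 8, -4, 11, 16]
  [6, -10, 11, 2, 7, 1, 2]
  [16, 15, 18, 16, 4, 15, 18]
  [13, 12, 15, -6, -1, 9, 15]
  [10, -3, 0, -8, -13, 15, 8]
  [12, -4, 3, 15, 3, 17, 10]
  [8, -10, 13, 4, 9, 3, 7]
T^⊗3:
  [20, 4, 14, 23, 11, 25, 19]
  [18, 17, 20, 9, 4, 14, 20]
  [25, 24, 27, 25, 18, 24, 27]
  [22, 21, 24, 22, 10, 21, 24]
  [24, 6, 9, 15, 3, 18, 23]
  [26, 9, 21, 17, 17, 20, 25]
  [20, 19, 22, 14, 6, 16, 22]
Answer: row 1 of T^⊗3 = [20, 4, 14, 23, 11, 25, 19]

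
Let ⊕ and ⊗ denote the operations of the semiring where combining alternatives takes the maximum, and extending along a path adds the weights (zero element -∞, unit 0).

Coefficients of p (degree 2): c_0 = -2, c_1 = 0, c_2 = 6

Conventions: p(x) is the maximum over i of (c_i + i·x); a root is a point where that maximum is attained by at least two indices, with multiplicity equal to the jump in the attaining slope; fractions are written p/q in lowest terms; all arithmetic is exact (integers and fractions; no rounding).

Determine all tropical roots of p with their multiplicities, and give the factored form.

hull edge (i=0, c=-2) to (i=2, c=6): slope 4, span 2
Factored form: p(x) = 6 ⊗ (x ⊕ (-4)) ⊗ (x ⊕ (-4))
Answer: roots = -4 (mult 2)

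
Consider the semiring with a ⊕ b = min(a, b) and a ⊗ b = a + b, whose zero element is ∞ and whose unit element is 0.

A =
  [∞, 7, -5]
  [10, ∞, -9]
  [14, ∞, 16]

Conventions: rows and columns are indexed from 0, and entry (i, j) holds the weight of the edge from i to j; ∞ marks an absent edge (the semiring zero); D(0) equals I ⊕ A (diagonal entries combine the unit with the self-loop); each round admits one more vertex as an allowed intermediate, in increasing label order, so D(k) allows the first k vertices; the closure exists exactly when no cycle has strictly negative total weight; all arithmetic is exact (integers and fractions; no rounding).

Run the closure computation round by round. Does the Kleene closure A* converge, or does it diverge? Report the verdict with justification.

D(0):
  [0, 7, -5]
  [10, 0, -9]
  [14, ∞, 0]
D(1):
  [0, 7, -5]
  [10, 0, -9]
  [14, 21, 0]
D(2):
  [0, 7, -5]
  [10, 0, -9]
  [14, 21, 0]
D(3):
  [0, 7, -5]
  [5, 0, -9]
  [14, 21, 0]
Key observation: every diagonal entry stays at the unit through all rounds, so no improving cycle exists.
Answer: CONVERGES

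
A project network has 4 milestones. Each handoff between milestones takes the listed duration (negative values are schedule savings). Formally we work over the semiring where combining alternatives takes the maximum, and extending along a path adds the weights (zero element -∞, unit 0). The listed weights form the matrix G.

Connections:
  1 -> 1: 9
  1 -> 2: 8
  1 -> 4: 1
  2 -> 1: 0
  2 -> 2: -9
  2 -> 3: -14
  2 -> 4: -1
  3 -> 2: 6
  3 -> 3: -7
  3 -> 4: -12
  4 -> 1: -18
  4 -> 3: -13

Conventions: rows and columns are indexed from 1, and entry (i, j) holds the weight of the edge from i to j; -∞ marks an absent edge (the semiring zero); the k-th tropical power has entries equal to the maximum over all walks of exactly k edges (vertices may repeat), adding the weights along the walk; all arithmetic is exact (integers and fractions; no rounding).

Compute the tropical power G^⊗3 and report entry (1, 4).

G^⊗2:
  [18, 17, -6, 10]
  [9, 8, -14, 1]
  [6, -1, -8, 5]
  [-9, -7, -20, -17]
G^⊗3:
  [27, 26, 3, 19]
  [18, 17, -6, 10]
  [15, 14, -8, 7]
  [0, -1, -21, -8]
Key observation: the optimum is the walk 1->1->1->4, with weight 9 + 9 + 1 = 19.
Optimal value attained by: walk 1->1->1->4.
Answer: (G^⊗3)[1][4] = 19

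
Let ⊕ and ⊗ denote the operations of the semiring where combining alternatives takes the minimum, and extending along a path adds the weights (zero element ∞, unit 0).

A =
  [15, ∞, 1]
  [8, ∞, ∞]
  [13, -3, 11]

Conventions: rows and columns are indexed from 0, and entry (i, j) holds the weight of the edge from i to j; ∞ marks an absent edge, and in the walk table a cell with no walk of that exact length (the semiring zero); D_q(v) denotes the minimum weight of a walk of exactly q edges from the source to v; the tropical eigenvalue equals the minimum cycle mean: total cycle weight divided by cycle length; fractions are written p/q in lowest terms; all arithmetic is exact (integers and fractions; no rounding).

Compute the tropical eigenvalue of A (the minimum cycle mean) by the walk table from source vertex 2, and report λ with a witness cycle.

q=0: [∞, ∞, 0]
q=1: [13, -3, 11]
q=2: [5, 8, 14]
q=3: [16, 11, 6]
Optimal cycle mean attained by: cycle 0->2->1->0, total 1 + (-3) + 8, length 3.
Answer: λ = 2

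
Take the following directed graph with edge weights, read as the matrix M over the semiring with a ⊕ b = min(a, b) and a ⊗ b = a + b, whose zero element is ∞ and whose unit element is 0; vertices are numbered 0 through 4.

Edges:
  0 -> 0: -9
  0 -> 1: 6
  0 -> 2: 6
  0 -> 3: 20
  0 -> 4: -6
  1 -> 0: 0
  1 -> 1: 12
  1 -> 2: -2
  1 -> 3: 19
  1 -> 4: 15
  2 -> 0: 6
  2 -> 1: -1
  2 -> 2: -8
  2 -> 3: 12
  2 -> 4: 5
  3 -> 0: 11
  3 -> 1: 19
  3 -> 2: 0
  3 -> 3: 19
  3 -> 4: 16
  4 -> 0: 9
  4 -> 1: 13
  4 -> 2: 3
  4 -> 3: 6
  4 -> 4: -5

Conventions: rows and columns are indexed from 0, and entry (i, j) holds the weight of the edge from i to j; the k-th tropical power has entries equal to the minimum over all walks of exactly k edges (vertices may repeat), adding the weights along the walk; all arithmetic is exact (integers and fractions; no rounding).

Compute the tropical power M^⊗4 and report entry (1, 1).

M^⊗2:
  [-18, -3, -3, 0, -15]
  [-9, -3, -10, 10, -6]
  [-3, -9, -16, 4, -3]
  [2, -1, -8, 12, 5]
  [0, 2, -5, 1, -10]
M^⊗3:
  [-27, -12, -12, -9, -24]
  [-18, -11, -18, 0, -15]
  [-12, -17, -24, -4, -11]
  [-7, -9, -16, 4, -4]
  [-9, -6, -13, -4, -15]
M^⊗4:
  [-36, -21, -21, -18, -33]
  [-27, -19, -26, -9, -24]
  [-21, -25, -32, -12, -19]
  [-16, -17, -24, -4, -13]
  [-18, -14, -21, -9, -20]
Key observation: the optimum is the walk 1->2->2->2->1, with weight (-2) + (-8) + (-8) + (-1) = -19.
Optimal value attained by: walk 1->2->2->2->1.
Answer: (M^⊗4)[1][1] = -19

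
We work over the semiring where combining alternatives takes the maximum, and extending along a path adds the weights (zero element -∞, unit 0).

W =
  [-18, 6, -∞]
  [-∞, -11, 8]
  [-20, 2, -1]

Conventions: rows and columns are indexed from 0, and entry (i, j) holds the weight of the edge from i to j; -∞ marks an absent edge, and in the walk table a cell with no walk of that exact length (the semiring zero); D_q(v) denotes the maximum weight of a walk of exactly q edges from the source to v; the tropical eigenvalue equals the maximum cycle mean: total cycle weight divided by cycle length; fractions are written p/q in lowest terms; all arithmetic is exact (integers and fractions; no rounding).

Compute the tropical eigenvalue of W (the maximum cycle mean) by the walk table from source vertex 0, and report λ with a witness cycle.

q=0: [0, -∞, -∞]
q=1: [-18, 6, -∞]
q=2: [-36, -5, 14]
q=3: [-6, 16, 13]
Optimal cycle mean attained by: cycle 1->2->1, total 8 + 2, length 2.
Answer: λ = 5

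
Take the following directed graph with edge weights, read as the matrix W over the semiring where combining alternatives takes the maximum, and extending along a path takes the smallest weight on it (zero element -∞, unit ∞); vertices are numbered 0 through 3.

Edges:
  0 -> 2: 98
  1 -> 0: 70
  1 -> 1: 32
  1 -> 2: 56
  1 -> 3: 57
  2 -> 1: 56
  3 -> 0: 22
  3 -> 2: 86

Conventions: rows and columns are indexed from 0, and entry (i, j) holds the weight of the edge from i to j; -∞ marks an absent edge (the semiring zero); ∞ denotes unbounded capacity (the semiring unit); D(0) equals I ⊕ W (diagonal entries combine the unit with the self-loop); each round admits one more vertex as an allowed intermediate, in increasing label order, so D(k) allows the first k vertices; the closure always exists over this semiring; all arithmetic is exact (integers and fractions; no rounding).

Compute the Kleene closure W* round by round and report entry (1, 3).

D(0):
  [∞, -∞, 98, -∞]
  [70, ∞, 56, 57]
  [-∞, 56, ∞, -∞]
  [22, -∞, 86, ∞]
D(1):
  [∞, -∞, 98, -∞]
  [70, ∞, 70, 57]
  [-∞, 56, ∞, -∞]
  [22, -∞, 86, ∞]
D(2):
  [∞, -∞, 98, -∞]
  [70, ∞, 70, 57]
  [56, 56, ∞, 56]
  [22, -∞, 86, ∞]
D(3):
  [∞, 56, 98, 56]
  [70, ∞, 70, 57]
  [56, 56, ∞, 56]
  [56, 56, 86, ∞]
D(4):
  [∞, 56, 98, 56]
  [70, ∞, 70, 57]
  [56, 56, ∞, 56]
  [56, 56, 86, ∞]
Answer: W*[1][3] = 57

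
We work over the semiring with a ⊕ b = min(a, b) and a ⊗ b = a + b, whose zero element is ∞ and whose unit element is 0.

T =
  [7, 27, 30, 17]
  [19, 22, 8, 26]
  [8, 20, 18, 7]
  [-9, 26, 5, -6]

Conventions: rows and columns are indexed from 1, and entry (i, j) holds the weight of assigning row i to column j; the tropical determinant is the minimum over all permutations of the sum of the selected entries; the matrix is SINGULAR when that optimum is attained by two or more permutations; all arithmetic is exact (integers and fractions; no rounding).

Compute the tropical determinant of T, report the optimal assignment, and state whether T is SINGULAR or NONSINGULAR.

σ = (1, 2, 3, 4): 7 + 22 + 18 + (-6) = 41
σ = (1, 2, 4, 3): 7 + 22 + 7 + 5 = 41
σ = (1, 3, 2, 4): 7 + 8 + 20 + (-6) = 29
σ = (1, 3, 4, 2): 7 + 8 + 7 + 26 = 48
σ = (1, 4, 2, 3): 7 + 26 + 20 + 5 = 58
σ = (1, 4, 3, 2): 7 + 26 + 18 + 26 = 77
σ = (2, 1, 3, 4): 27 + 19 + 18 + (-6) = 58
σ = (2, 1, 4, 3): 27 + 19 + 7 + 5 = 58
σ = (2, 3, 1, 4): 27 + 8 + 8 + (-6) = 37
σ = (2, 3, 4, 1): 27 + 8 + 7 + (-9) = 33
σ = (2, 4, 1, 3): 27 + 26 + 8 + 5 = 66
σ = (2, 4, 3, 1): 27 + 26 + 18 + (-9) = 62
σ = (3, 1, 2, 4): 30 + 19 + 20 + (-6) = 63
σ = (3, 1, 4, 2): 30 + 19 + 7 + 26 = 82
σ = (3, 2, 1, 4): 30 + 22 + 8 + (-6) = 54
σ = (3, 2, 4, 1): 30 + 22 + 7 + (-9) = 50
σ = (3, 4, 1, 2): 30 + 26 + 8 + 26 = 90
σ = (3, 4, 2, 1): 30 + 26 + 20 + (-9) = 67
σ = (4, 1, 2, 3): 17 + 19 + 20 + 5 = 61
σ = (4, 1, 3, 2): 17 + 19 + 18 + 26 = 80
σ = (4, 2, 1, 3): 17 + 22 + 8 + 5 = 52
σ = (4, 2, 3, 1): 17 + 22 + 18 + (-9) = 48
σ = (4, 3, 1, 2): 17 + 8 + 8 + 26 = 59
σ = (4, 3, 2, 1): 17 + 8 + 20 + (-9) = 36
Optimal value attained by: σ = (1, 3, 2, 4).
Answer: det⊕(T) = 29; verdict: NONSINGULAR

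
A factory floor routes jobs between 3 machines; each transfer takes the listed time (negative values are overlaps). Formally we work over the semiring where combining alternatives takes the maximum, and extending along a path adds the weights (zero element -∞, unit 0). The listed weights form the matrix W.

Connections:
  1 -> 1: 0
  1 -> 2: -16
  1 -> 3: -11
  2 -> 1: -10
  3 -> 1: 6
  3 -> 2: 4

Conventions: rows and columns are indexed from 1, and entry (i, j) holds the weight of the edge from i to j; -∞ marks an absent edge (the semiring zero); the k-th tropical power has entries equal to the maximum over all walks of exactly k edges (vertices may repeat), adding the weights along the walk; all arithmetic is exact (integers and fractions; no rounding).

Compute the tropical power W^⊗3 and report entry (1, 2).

W^⊗2:
  [0, -7, -11]
  [-10, -26, -21]
  [6, -10, -5]
W^⊗3:
  [0, -7, -11]
  [-10, -17, -21]
  [6, -1, -5]
Key observation: the optimum is the walk 1->1->3->2, with weight 0 + (-11) + 4 = -7.
Optimal value attained by: walk 1->1->3->2.
Answer: (W^⊗3)[1][2] = -7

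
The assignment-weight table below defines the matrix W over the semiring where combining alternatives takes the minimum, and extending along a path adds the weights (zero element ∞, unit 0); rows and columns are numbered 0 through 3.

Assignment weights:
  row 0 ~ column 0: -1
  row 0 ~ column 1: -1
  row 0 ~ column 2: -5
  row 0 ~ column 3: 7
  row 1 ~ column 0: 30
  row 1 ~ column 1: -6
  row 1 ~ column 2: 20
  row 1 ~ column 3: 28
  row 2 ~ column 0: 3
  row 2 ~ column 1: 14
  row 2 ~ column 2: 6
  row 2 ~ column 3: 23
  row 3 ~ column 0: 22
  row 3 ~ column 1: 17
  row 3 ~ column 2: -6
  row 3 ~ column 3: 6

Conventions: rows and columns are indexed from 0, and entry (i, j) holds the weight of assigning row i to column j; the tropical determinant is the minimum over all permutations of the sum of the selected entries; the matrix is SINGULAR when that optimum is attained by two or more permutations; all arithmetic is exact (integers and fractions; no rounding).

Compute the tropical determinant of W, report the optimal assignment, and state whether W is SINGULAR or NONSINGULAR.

σ = (0, 1, 2, 3): (-1) + (-6) + 6 + 6 = 5
σ = (0, 1, 3, 2): (-1) + (-6) + 23 + (-6) = 10
σ = (0, 2, 1, 3): (-1) + 20 + 14 + 6 = 39
σ = (0, 2, 3, 1): (-1) + 20 + 23 + 17 = 59
σ = (0, 3, 1, 2): (-1) + 28 + 14 + (-6) = 35
σ = (0, 3, 2, 1): (-1) + 28 + 6 + 17 = 50
σ = (1, 0, 2, 3): (-1) + 30 + 6 + 6 = 41
σ = (1, 0, 3, 2): (-1) + 30 + 23 + (-6) = 46
σ = (1, 2, 0, 3): (-1) + 20 + 3 + 6 = 28
σ = (1, 2, 3, 0): (-1) + 20 + 23 + 22 = 64
σ = (1, 3, 0, 2): (-1) + 28 + 3 + (-6) = 24
σ = (1, 3, 2, 0): (-1) + 28 + 6 + 22 = 55
σ = (2, 0, 1, 3): (-5) + 30 + 14 + 6 = 45
σ = (2, 0, 3, 1): (-5) + 30 + 23 + 17 = 65
σ = (2, 1, 0, 3): (-5) + (-6) + 3 + 6 = -2
σ = (2, 1, 3, 0): (-5) + (-6) + 23 + 22 = 34
σ = (2, 3, 0, 1): (-5) + 28 + 3 + 17 = 43
σ = (2, 3, 1, 0): (-5) + 28 + 14 + 22 = 59
σ = (3, 0, 1, 2): 7 + 30 + 14 + (-6) = 45
σ = (3, 0, 2, 1): 7 + 30 + 6 + 17 = 60
σ = (3, 1, 0, 2): 7 + (-6) + 3 + (-6) = -2
σ = (3, 1, 2, 0): 7 + (-6) + 6 + 22 = 29
σ = (3, 2, 0, 1): 7 + 20 + 3 + 17 = 47
σ = (3, 2, 1, 0): 7 + 20 + 14 + 22 = 63
Optimal value attained by: σ = (2, 1, 0, 3).
Answer: det⊕(W) = -2; verdict: SINGULAR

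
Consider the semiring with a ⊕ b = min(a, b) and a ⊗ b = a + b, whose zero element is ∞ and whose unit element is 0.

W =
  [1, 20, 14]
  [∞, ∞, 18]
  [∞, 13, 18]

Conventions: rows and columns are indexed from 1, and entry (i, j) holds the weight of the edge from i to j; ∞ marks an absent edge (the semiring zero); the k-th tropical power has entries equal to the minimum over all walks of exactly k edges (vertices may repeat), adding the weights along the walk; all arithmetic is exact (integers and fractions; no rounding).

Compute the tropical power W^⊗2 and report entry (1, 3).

W^⊗2:
  [2, 21, 15]
  [∞, 31, 36]
  [∞, 31, 31]
Key observation: the optimum is the walk 1->1->3, with weight 1 + 14 = 15.
Optimal value attained by: walk 1->1->3.
Answer: (W^⊗2)[1][3] = 15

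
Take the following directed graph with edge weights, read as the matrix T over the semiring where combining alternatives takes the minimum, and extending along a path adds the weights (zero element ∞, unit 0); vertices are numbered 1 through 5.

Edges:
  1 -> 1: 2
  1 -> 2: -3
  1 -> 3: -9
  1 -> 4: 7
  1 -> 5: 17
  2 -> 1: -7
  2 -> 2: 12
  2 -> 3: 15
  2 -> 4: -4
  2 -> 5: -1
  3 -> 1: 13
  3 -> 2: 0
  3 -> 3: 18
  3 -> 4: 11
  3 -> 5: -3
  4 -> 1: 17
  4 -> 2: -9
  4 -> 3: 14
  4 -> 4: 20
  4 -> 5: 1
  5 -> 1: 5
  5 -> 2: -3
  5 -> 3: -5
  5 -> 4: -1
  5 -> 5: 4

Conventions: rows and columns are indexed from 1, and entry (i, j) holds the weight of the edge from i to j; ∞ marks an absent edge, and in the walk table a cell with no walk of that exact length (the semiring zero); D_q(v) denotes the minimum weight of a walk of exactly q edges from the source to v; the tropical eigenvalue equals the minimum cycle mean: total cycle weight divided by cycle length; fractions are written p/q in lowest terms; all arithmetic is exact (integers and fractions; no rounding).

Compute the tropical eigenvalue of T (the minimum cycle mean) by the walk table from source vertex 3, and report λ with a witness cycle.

q=0: [∞, ∞, 0, ∞, ∞]
q=1: [13, 0, 18, 11, -3]
q=2: [-7, -6, -8, -4, -1]
q=3: [-13, -13, -16, -10, -11]
q=4: [-20, -19, -22, -17, -19]
q=5: [-26, -26, -29, -23, -25]
Optimal cycle mean attained by: cycle 2->4->2, total (-4) + (-9), length 2.
Answer: λ = -13/2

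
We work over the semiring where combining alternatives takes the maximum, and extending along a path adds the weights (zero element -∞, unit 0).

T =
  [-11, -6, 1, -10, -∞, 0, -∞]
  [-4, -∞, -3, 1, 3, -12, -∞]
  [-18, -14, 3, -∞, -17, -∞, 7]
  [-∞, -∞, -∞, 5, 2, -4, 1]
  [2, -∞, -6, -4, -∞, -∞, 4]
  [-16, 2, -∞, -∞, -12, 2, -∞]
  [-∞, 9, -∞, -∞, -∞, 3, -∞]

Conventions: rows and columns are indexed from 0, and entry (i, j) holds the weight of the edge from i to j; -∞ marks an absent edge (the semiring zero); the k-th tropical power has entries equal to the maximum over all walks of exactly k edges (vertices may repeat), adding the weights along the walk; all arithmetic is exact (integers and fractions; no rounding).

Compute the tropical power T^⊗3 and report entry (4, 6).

T^⊗2:
  [-10, 2, 4, -5, -3, 2, 8]
  [5, -10, 0, 6, 3, -3, 7]
  [-15, 16, 6, -13, -11, 10, 10]
  [4, 10, -4, 10, 7, 4, 6]
  [-9, 13, 3, 1, -2, 7, 1]
  [-2, 4, -1, 3, 5, 4, -8]
  [5, 5, 6, 10, 12, 5, -∞]
T^⊗3:
  [-1, 17, 7, 3, 5, 11, 11]
  [5, 16, 6, 11, 8, 10, 7]
  [12, 19, 13, 17, 19, 13, 13]
  [9, 15, 7, 15, 13, 9, 11]
  [9, 10, 10, 14, 16, 9, 10]
  [7, 6, 2, 8, 7, 6, 9]
  [14, 7, 9, 15, 12, 7, 16]
Key observation: the optimum is the walk 4->0->2->6, with weight 2 + 1 + 7 = 10.
Optimal value attained by: walk 4->0->2->6.
Answer: (T^⊗3)[4][6] = 10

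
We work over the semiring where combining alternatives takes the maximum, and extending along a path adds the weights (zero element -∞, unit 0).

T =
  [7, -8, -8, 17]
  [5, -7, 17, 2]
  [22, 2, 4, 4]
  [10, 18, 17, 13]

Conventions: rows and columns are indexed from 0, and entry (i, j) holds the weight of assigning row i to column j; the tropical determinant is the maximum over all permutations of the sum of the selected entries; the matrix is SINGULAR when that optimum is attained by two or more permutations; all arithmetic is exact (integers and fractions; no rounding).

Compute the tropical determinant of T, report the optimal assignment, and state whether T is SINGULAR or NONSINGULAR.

σ = (0, 1, 2, 3): 7 + (-7) + 4 + 13 = 17
σ = (0, 1, 3, 2): 7 + (-7) + 4 + 17 = 21
σ = (0, 2, 1, 3): 7 + 17 + 2 + 13 = 39
σ = (0, 2, 3, 1): 7 + 17 + 4 + 18 = 46
σ = (0, 3, 1, 2): 7 + 2 + 2 + 17 = 28
σ = (0, 3, 2, 1): 7 + 2 + 4 + 18 = 31
σ = (1, 0, 2, 3): (-8) + 5 + 4 + 13 = 14
σ = (1, 0, 3, 2): (-8) + 5 + 4 + 17 = 18
σ = (1, 2, 0, 3): (-8) + 17 + 22 + 13 = 44
σ = (1, 2, 3, 0): (-8) + 17 + 4 + 10 = 23
σ = (1, 3, 0, 2): (-8) + 2 + 22 + 17 = 33
σ = (1, 3, 2, 0): (-8) + 2 + 4 + 10 = 8
σ = (2, 0, 1, 3): (-8) + 5 + 2 + 13 = 12
σ = (2, 0, 3, 1): (-8) + 5 + 4 + 18 = 19
σ = (2, 1, 0, 3): (-8) + (-7) + 22 + 13 = 20
σ = (2, 1, 3, 0): (-8) + (-7) + 4 + 10 = -1
σ = (2, 3, 0, 1): (-8) + 2 + 22 + 18 = 34
σ = (2, 3, 1, 0): (-8) + 2 + 2 + 10 = 6
σ = (3, 0, 1, 2): 17 + 5 + 2 + 17 = 41
σ = (3, 0, 2, 1): 17 + 5 + 4 + 18 = 44
σ = (3, 1, 0, 2): 17 + (-7) + 22 + 17 = 49
σ = (3, 1, 2, 0): 17 + (-7) + 4 + 10 = 24
σ = (3, 2, 0, 1): 17 + 17 + 22 + 18 = 74
σ = (3, 2, 1, 0): 17 + 17 + 2 + 10 = 46
Optimal value attained by: σ = (3, 2, 0, 1).
Answer: det⊕(T) = 74; verdict: NONSINGULAR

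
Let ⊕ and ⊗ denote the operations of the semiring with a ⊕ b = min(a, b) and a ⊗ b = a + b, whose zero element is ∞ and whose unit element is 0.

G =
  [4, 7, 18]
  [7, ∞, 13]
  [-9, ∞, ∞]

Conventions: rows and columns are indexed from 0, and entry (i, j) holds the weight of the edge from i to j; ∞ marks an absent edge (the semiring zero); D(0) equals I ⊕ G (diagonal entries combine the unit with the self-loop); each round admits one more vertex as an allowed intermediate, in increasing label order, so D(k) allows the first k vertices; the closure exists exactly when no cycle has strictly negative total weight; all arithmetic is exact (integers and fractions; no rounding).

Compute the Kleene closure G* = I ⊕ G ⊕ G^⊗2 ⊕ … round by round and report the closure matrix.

D(0):
  [0, 7, 18]
  [7, 0, 13]
  [-9, ∞, 0]
D(1):
  [0, 7, 18]
  [7, 0, 13]
  [-9, -2, 0]
D(2):
  [0, 7, 18]
  [7, 0, 13]
  [-9, -2, 0]
D(3):
  [0, 7, 18]
  [4, 0, 13]
  [-9, -2, 0]
Answer: G* = [[0, 7, 18], [4, 0, 13], [-9, -2, 0]]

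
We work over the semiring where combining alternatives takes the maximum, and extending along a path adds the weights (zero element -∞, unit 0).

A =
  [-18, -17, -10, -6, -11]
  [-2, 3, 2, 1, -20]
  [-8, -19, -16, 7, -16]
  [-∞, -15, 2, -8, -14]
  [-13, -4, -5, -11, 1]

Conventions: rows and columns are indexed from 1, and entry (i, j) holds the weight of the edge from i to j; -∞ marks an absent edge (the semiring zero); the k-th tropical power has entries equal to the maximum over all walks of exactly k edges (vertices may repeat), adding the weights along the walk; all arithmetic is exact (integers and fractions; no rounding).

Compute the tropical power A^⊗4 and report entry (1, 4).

A^⊗2:
  [-18, -14, -4, -3, -10]
  [1, 6, 5, 9, -13]
  [-21, -8, 9, -1, -7]
  [-6, -12, -6, 9, -13]
  [-6, -1, -2, 2, 2]
A^⊗3:
  [-12, -11, -1, 3, -9]
  [4, 9, 11, 12, -5]
  [1, -5, 1, 16, -6]
  [-14, -6, 11, 1, -5]
  [-3, 2, 4, 5, 3]
A^⊗4:
  [-9, -8, 5, 6, -8]
  [7, 12, 14, 18, -2]
  [-7, 1, 18, 8, 2]
  [3, -3, 3, 18, -4]
  [0, 5, 7, 11, 4]
Key observation: the optimum is the walk 1->3->4->3->4, with weight (-10) + 7 + 2 + 7 = 6.
Optimal value attained by: walk 1->3->4->3->4.
Answer: (A^⊗4)[1][4] = 6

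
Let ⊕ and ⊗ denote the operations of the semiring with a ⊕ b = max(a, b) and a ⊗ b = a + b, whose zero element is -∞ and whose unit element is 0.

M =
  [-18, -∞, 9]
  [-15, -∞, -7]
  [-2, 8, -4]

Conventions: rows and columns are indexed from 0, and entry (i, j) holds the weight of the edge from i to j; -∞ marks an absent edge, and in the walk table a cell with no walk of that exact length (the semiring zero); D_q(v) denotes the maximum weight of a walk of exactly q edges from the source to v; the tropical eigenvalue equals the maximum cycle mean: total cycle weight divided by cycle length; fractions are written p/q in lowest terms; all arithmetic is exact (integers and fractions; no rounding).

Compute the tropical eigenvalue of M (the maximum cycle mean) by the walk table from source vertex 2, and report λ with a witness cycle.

q=0: [-∞, -∞, 0]
q=1: [-2, 8, -4]
q=2: [-6, 4, 7]
q=3: [5, 15, 3]
Optimal cycle mean attained by: cycle 0->2->0, total 9 + (-2), length 2.
Answer: λ = 7/2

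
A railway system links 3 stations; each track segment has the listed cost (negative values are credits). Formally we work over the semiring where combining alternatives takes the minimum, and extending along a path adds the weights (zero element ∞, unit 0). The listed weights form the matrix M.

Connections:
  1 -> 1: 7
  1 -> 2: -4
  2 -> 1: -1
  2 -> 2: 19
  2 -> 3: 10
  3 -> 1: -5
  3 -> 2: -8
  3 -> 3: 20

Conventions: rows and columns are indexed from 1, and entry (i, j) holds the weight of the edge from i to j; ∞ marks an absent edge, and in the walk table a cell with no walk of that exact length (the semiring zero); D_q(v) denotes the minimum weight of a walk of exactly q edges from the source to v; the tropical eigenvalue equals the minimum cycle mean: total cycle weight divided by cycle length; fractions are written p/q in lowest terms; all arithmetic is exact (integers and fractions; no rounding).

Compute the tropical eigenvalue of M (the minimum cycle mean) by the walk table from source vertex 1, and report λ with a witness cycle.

q=0: [0, ∞, ∞]
q=1: [7, -4, ∞]
q=2: [-5, 3, 6]
q=3: [1, -9, 13]
Optimal cycle mean attained by: cycle 1->2->1, total (-4) + (-1), length 2.
Answer: λ = -5/2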